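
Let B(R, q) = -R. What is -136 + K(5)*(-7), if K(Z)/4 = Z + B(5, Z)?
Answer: -136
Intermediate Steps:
K(Z) = -20 + 4*Z (K(Z) = 4*(Z - 1*5) = 4*(Z - 5) = 4*(-5 + Z) = -20 + 4*Z)
-136 + K(5)*(-7) = -136 + (-20 + 4*5)*(-7) = -136 + (-20 + 20)*(-7) = -136 + 0*(-7) = -136 + 0 = -136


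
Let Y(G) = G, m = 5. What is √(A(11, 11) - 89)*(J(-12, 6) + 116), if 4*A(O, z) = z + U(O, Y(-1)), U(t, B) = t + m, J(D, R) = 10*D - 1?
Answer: -5*I*√329/2 ≈ -45.346*I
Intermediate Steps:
J(D, R) = -1 + 10*D
U(t, B) = 5 + t (U(t, B) = t + 5 = 5 + t)
A(O, z) = 5/4 + O/4 + z/4 (A(O, z) = (z + (5 + O))/4 = (5 + O + z)/4 = 5/4 + O/4 + z/4)
√(A(11, 11) - 89)*(J(-12, 6) + 116) = √((5/4 + (¼)*11 + (¼)*11) - 89)*((-1 + 10*(-12)) + 116) = √((5/4 + 11/4 + 11/4) - 89)*((-1 - 120) + 116) = √(27/4 - 89)*(-121 + 116) = √(-329/4)*(-5) = (I*√329/2)*(-5) = -5*I*√329/2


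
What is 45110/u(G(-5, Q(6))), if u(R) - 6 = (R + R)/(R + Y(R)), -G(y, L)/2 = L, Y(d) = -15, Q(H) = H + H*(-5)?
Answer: 248105/49 ≈ 5063.4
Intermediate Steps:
Q(H) = -4*H (Q(H) = H - 5*H = -4*H)
G(y, L) = -2*L
u(R) = 6 + 2*R/(-15 + R) (u(R) = 6 + (R + R)/(R - 15) = 6 + (2*R)/(-15 + R) = 6 + 2*R/(-15 + R))
45110/u(G(-5, Q(6))) = 45110/((2*(-45 + 4*(-(-8)*6))/(-15 - (-8)*6))) = 45110/((2*(-45 + 4*(-2*(-24)))/(-15 - 2*(-24)))) = 45110/((2*(-45 + 4*48)/(-15 + 48))) = 45110/((2*(-45 + 192)/33)) = 45110/((2*(1/33)*147)) = 45110/(98/11) = 45110*(11/98) = 248105/49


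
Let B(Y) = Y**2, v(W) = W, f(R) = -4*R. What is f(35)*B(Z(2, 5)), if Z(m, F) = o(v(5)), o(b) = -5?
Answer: -3500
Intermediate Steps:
Z(m, F) = -5
f(35)*B(Z(2, 5)) = -4*35*(-5)**2 = -140*25 = -3500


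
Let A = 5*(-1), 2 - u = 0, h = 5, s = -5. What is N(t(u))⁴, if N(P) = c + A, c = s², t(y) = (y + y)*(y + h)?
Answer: 160000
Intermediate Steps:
u = 2 (u = 2 - 1*0 = 2 + 0 = 2)
t(y) = 2*y*(5 + y) (t(y) = (y + y)*(y + 5) = (2*y)*(5 + y) = 2*y*(5 + y))
c = 25 (c = (-5)² = 25)
A = -5
N(P) = 20 (N(P) = 25 - 5 = 20)
N(t(u))⁴ = 20⁴ = 160000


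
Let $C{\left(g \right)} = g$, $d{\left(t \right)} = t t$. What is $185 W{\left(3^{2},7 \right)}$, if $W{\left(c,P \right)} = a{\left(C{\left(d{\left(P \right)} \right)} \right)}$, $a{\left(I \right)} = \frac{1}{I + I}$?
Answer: $\frac{185}{98} \approx 1.8878$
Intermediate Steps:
$d{\left(t \right)} = t^{2}$
$a{\left(I \right)} = \frac{1}{2 I}$
$W{\left(c,P \right)} = \frac{1}{2 P^{2}}$
$185 W{\left(3^{2},7 \right)} = 185 \frac{1}{2 \cdot 49} = 185 \cdot \frac{1}{2} \cdot \frac{1}{49} = 185 \cdot \frac{1}{98} = \frac{185}{98}$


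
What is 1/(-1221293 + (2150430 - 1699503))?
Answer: -1/770366 ≈ -1.2981e-6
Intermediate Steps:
1/(-1221293 + (2150430 - 1699503)) = 1/(-1221293 + 450927) = 1/(-770366) = -1/770366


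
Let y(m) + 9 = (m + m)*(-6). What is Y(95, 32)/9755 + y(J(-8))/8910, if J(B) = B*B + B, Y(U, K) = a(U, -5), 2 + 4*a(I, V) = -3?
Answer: -887239/11588940 ≈ -0.076559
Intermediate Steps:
a(I, V) = -5/4 (a(I, V) = -1/2 + (1/4)*(-3) = -1/2 - 3/4 = -5/4)
Y(U, K) = -5/4
J(B) = B + B**2 (J(B) = B**2 + B = B + B**2)
y(m) = -9 - 12*m (y(m) = -9 + (m + m)*(-6) = -9 + (2*m)*(-6) = -9 - 12*m)
Y(95, 32)/9755 + y(J(-8))/8910 = -5/4/9755 + (-9 - (-96)*(1 - 8))/8910 = -5/4*1/9755 + (-9 - (-96)*(-7))*(1/8910) = -1/7804 + (-9 - 12*56)*(1/8910) = -1/7804 + (-9 - 672)*(1/8910) = -1/7804 - 681*1/8910 = -1/7804 - 227/2970 = -887239/11588940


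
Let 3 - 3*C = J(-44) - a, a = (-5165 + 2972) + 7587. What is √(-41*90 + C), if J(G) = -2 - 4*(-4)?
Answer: 11*I*√141/3 ≈ 43.539*I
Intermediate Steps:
J(G) = 14 (J(G) = -2 + 16 = 14)
a = 5394 (a = -2193 + 7587 = 5394)
C = 5383/3 (C = 1 - (14 - 1*5394)/3 = 1 - (14 - 5394)/3 = 1 - ⅓*(-5380) = 1 + 5380/3 = 5383/3 ≈ 1794.3)
√(-41*90 + C) = √(-41*90 + 5383/3) = √(-3690 + 5383/3) = √(-5687/3) = 11*I*√141/3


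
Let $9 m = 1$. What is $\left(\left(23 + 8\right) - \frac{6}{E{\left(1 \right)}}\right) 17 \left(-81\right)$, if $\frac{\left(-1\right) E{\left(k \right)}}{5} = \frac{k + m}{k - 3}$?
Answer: $- \frac{992817}{25} \approx -39713.0$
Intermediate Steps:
$m = \frac{1}{9}$ ($m = \frac{1}{9} \cdot 1 = \frac{1}{9} \approx 0.11111$)
$E{\left(k \right)} = - \frac{5 \left(\frac{1}{9} + k\right)}{-3 + k}$ ($E{\left(k \right)} = - 5 \frac{k + \frac{1}{9}}{k - 3} = - 5 \frac{\frac{1}{9} + k}{-3 + k} = - \frac{5 \left(\frac{1}{9} + k\right)}{-3 + k}$)
$\left(\left(23 + 8\right) - \frac{6}{E{\left(1 \right)}}\right) 17 \left(-81\right) = \left(\left(23 + 8\right) + \left(- \frac{6}{\frac{5}{9} \frac{1}{-3 + 1} \left(-1 - 9\right)} + \frac{0}{17}\right)\right) 17 \left(-81\right) = \left(31 + \left(- \frac{6}{\frac{5}{9} \frac{1}{-2} \left(-1 - 9\right)} + 0 \cdot \frac{1}{17}\right)\right) 17 \left(-81\right) = \left(31 + \left(- \frac{6}{\frac{5}{9} \left(- \frac{1}{2}\right) \left(-10\right)} + 0\right)\right) 17 \left(-81\right) = \left(31 + \left(- \frac{6}{\frac{25}{9}} + 0\right)\right) 17 \left(-81\right) = \left(31 + \left(\left(-6\right) \frac{9}{25} + 0\right)\right) 17 \left(-81\right) = \left(31 + \left(- \frac{54}{25} + 0\right)\right) 17 \left(-81\right) = \left(31 - \frac{54}{25}\right) 17 \left(-81\right) = \frac{721}{25} \cdot 17 \left(-81\right) = \frac{12257}{25} \left(-81\right) = - \frac{992817}{25}$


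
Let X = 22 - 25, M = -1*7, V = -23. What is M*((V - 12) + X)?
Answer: 266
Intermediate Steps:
M = -7
X = -3
M*((V - 12) + X) = -7*((-23 - 12) - 3) = -7*(-35 - 3) = -7*(-38) = 266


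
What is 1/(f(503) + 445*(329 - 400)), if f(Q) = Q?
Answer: -1/31092 ≈ -3.2163e-5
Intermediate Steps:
1/(f(503) + 445*(329 - 400)) = 1/(503 + 445*(329 - 400)) = 1/(503 + 445*(-71)) = 1/(503 - 31595) = 1/(-31092) = -1/31092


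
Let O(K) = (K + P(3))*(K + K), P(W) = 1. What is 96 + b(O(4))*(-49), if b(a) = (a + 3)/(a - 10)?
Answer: 773/30 ≈ 25.767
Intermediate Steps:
O(K) = 2*K*(1 + K) (O(K) = (K + 1)*(K + K) = (1 + K)*(2*K) = 2*K*(1 + K))
b(a) = (3 + a)/(-10 + a)
96 + b(O(4))*(-49) = 96 + ((3 + 2*4*(1 + 4))/(-10 + 2*4*(1 + 4)))*(-49) = 96 + ((3 + 2*4*5)/(-10 + 2*4*5))*(-49) = 96 + ((3 + 40)/(-10 + 40))*(-49) = 96 + (43/30)*(-49) = 96 - 2107/30 = 773/30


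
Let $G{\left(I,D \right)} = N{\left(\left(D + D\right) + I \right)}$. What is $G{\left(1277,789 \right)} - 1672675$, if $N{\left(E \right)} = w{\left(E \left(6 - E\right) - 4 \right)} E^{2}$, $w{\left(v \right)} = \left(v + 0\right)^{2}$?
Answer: $539274364799702233350$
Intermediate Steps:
$w{\left(v \right)} = v^{2}$
$N{\left(E \right)} = E^{2} \left(-4 + E \left(6 - E\right)\right)^{2}$ ($N{\left(E \right)} = \left(E \left(6 - E\right) - 4\right)^{2} E^{2} = \left(-4 + E \left(6 - E\right)\right)^{2} E^{2} = E^{2} \left(-4 + E \left(6 - E\right)\right)^{2}$)
$G{\left(I,D \right)} = \left(I + 2 D\right)^{2} \left(4 + \left(I + 2 D\right)^{2} - 12 D - 6 I\right)^{2}$ ($G{\left(I,D \right)} = \left(\left(D + D\right) + I\right)^{2} \left(4 + \left(\left(D + D\right) + I\right)^{2} - 6 \left(\left(D + D\right) + I\right)\right)^{2} = \left(2 D + I\right)^{2} \left(4 + \left(2 D + I\right)^{2} - 6 \left(2 D + I\right)\right)^{2} = \left(I + 2 D\right)^{2} \left(4 + \left(I + 2 D\right)^{2} - 6 \left(I + 2 D\right)\right)^{2} = \left(I + 2 D\right)^{2} \left(4 + \left(I + 2 D\right)^{2} - \left(6 I + 12 D\right)\right)^{2} = \left(I + 2 D\right)^{2} \left(4 + \left(I + 2 D\right)^{2} - 12 D - 6 I\right)^{2}$)
$G{\left(1277,789 \right)} - 1672675 = \left(1277 + 2 \cdot 789\right)^{2} \left(4 + \left(1277 + 2 \cdot 789\right)^{2} - 9468 - 7662\right)^{2} - 1672675 = \left(1277 + 1578\right)^{2} \left(4 + \left(1277 + 1578\right)^{2} - 9468 - 7662\right)^{2} - 1672675 = 2855^{2} \left(4 + 2855^{2} - 9468 - 7662\right)^{2} - 1672675 = 8151025 \left(4 + 8151025 - 9468 - 7662\right)^{2} - 1672675 = 8151025 \cdot 8133899^{2} - 1672675 = 8151025 \cdot 66160312942201 - 1672675 = 539274364799703906025 - 1672675 = 539274364799702233350$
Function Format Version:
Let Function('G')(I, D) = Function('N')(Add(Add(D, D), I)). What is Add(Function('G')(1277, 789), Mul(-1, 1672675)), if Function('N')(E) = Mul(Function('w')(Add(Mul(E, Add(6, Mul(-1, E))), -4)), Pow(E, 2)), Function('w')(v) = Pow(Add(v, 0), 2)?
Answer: 539274364799702233350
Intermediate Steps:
Function('w')(v) = Pow(v, 2)
Function('N')(E) = Mul(Pow(E, 2), Pow(Add(-4, Mul(E, Add(6, Mul(-1, E)))), 2)) (Function('N')(E) = Mul(Pow(Add(Mul(E, Add(6, Mul(-1, E))), -4), 2), Pow(E, 2)) = Mul(Pow(Add(-4, Mul(E, Add(6, Mul(-1, E)))), 2), Pow(E, 2)) = Mul(Pow(E, 2), Pow(Add(-4, Mul(E, Add(6, Mul(-1, E)))), 2)))
Function('G')(I, D) = Mul(Pow(Add(I, Mul(2, D)), 2), Pow(Add(4, Pow(Add(I, Mul(2, D)), 2), Mul(-12, D), Mul(-6, I)), 2)) (Function('G')(I, D) = Mul(Pow(Add(Add(D, D), I), 2), Pow(Add(4, Pow(Add(Add(D, D), I), 2), Mul(-6, Add(Add(D, D), I))), 2)) = Mul(Pow(Add(Mul(2, D), I), 2), Pow(Add(4, Pow(Add(Mul(2, D), I), 2), Mul(-6, Add(Mul(2, D), I))), 2)) = Mul(Pow(Add(I, Mul(2, D)), 2), Pow(Add(4, Pow(Add(I, Mul(2, D)), 2), Mul(-6, Add(I, Mul(2, D)))), 2)) = Mul(Pow(Add(I, Mul(2, D)), 2), Pow(Add(4, Pow(Add(I, Mul(2, D)), 2), Add(Mul(-12, D), Mul(-6, I))), 2)) = Mul(Pow(Add(I, Mul(2, D)), 2), Pow(Add(4, Pow(Add(I, Mul(2, D)), 2), Mul(-12, D), Mul(-6, I)), 2)))
Add(Function('G')(1277, 789), Mul(-1, 1672675)) = Add(Mul(Pow(Add(1277, Mul(2, 789)), 2), Pow(Add(4, Pow(Add(1277, Mul(2, 789)), 2), Mul(-12, 789), Mul(-6, 1277)), 2)), Mul(-1, 1672675)) = Add(Mul(Pow(Add(1277, 1578), 2), Pow(Add(4, Pow(Add(1277, 1578), 2), -9468, -7662), 2)), -1672675) = Add(Mul(Pow(2855, 2), Pow(Add(4, Pow(2855, 2), -9468, -7662), 2)), -1672675) = Add(Mul(8151025, Pow(Add(4, 8151025, -9468, -7662), 2)), -1672675) = Add(Mul(8151025, Pow(8133899, 2)), -1672675) = Add(Mul(8151025, 66160312942201), -1672675) = Add(539274364799703906025, -1672675) = 539274364799702233350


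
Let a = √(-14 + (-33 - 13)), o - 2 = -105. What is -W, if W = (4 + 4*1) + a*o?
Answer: -8 + 206*I*√15 ≈ -8.0 + 797.83*I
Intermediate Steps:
o = -103 (o = 2 - 105 = -103)
a = 2*I*√15 (a = √(-14 - 46) = √(-60) = 2*I*√15 ≈ 7.746*I)
W = 8 - 206*I*√15 (W = (4 + 4*1) + (2*I*√15)*(-103) = (4 + 4) - 206*I*√15 = 8 - 206*I*√15 ≈ 8.0 - 797.83*I)
-W = -(8 - 206*I*√15) = -8 + 206*I*√15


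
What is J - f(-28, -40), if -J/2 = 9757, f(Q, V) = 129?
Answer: -19643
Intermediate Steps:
J = -19514 (J = -2*9757 = -19514)
J - f(-28, -40) = -19514 - 1*129 = -19514 - 129 = -19643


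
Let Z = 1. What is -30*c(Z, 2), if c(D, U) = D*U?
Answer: -60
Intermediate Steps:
-30*c(Z, 2) = -30*2 = -60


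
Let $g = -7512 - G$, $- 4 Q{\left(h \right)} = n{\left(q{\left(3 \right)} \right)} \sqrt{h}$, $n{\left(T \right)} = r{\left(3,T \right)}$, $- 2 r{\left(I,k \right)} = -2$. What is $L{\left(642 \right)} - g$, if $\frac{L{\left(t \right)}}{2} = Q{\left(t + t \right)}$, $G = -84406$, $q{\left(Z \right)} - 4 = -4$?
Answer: $-76894 - \sqrt{321} \approx -76912.0$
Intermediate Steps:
$q{\left(Z \right)} = 0$ ($q{\left(Z \right)} = 4 - 4 = 0$)
$r{\left(I,k \right)} = 1$ ($r{\left(I,k \right)} = \left(- \frac{1}{2}\right) \left(-2\right) = 1$)
$n{\left(T \right)} = 1$
$Q{\left(h \right)} = - \frac{\sqrt{h}}{4}$ ($Q{\left(h \right)} = - \frac{1 \sqrt{h}}{4} = - \frac{\sqrt{h}}{4}$)
$L{\left(t \right)} = - \frac{\sqrt{2} \sqrt{t}}{2}$ ($L{\left(t \right)} = 2 \left(- \frac{\sqrt{t + t}}{4}\right) = 2 \left(- \frac{\sqrt{2 t}}{4}\right) = 2 \left(- \frac{\sqrt{2} \sqrt{t}}{4}\right) = - \frac{\sqrt{2} \sqrt{t}}{2}$)
$g = 76894$ ($g = -7512 - -84406 = -7512 + 84406 = 76894$)
$L{\left(642 \right)} - g = - \frac{\sqrt{2} \sqrt{642}}{2} - 76894 = - \sqrt{321} - 76894 = -76894 - \sqrt{321}$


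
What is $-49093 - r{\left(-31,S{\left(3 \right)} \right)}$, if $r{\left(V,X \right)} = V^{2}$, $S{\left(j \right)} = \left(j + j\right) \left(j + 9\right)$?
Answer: $-50054$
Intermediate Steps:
$S{\left(j \right)} = 2 j \left(9 + j\right)$
$-49093 - r{\left(-31,S{\left(3 \right)} \right)} = -49093 - \left(-31\right)^{2} = -49093 - 961 = -50054$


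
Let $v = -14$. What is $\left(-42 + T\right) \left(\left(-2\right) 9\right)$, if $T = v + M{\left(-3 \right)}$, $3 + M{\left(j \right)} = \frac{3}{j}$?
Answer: $1080$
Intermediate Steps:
$M{\left(j \right)} = -3 + \frac{3}{j}$
$T = -18$ ($T = -14 - \left(3 - \frac{3}{-3}\right) = -14 + \left(-3 + 3 \left(- \frac{1}{3}\right)\right) = -14 - 4 = -18$)
$\left(-42 + T\right) \left(\left(-2\right) 9\right) = \left(-42 - 18\right) \left(\left(-2\right) 9\right) = \left(-60\right) \left(-18\right) = 1080$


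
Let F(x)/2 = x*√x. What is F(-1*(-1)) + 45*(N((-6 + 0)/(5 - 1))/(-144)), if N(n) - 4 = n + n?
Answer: 27/16 ≈ 1.6875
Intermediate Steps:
N(n) = 4 + 2*n (N(n) = 4 + (n + n) = 4 + 2*n)
F(x) = 2*x^(3/2) (F(x) = 2*(x*√x) = 2*x^(3/2))
F(-1*(-1)) + 45*(N((-6 + 0)/(5 - 1))/(-144)) = 2*(-1*(-1))^(3/2) + 45*((4 + 2*((-6 + 0)/(5 - 1)))/(-144)) = 2*1^(3/2) + 45*((4 + 2*(-6/4))*(-1/144)) = 2*1 + 45*((4 + 2*(-6*¼))*(-1/144)) = 2 + 45*((4 + 2*(-3/2))*(-1/144)) = 2 + 45*((4 - 3)*(-1/144)) = 2 + 45*(1*(-1/144)) = 2 + 45*(-1/144) = 2 - 5/16 = 27/16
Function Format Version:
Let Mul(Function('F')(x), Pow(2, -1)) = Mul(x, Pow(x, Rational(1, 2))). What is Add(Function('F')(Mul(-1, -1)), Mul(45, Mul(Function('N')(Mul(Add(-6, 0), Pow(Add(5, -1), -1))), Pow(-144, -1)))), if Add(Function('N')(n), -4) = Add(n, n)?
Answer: Rational(27, 16) ≈ 1.6875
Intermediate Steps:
Function('N')(n) = Add(4, Mul(2, n)) (Function('N')(n) = Add(4, Add(n, n)) = Add(4, Mul(2, n)))
Function('F')(x) = Mul(2, Pow(x, Rational(3, 2))) (Function('F')(x) = Mul(2, Mul(x, Pow(x, Rational(1, 2)))) = Mul(2, Pow(x, Rational(3, 2))))
Add(Function('F')(Mul(-1, -1)), Mul(45, Mul(Function('N')(Mul(Add(-6, 0), Pow(Add(5, -1), -1))), Pow(-144, -1)))) = Add(Mul(2, Pow(Mul(-1, -1), Rational(3, 2))), Mul(45, Mul(Add(4, Mul(2, Mul(Add(-6, 0), Pow(Add(5, -1), -1)))), Pow(-144, -1)))) = Add(Mul(2, Pow(1, Rational(3, 2))), Mul(45, Mul(Add(4, Mul(2, Mul(-6, Pow(4, -1)))), Rational(-1, 144)))) = Add(Mul(2, 1), Mul(45, Mul(Add(4, Mul(2, Mul(-6, Rational(1, 4)))), Rational(-1, 144)))) = Add(2, Mul(45, Mul(Add(4, Mul(2, Rational(-3, 2))), Rational(-1, 144)))) = Add(2, Mul(45, Mul(Add(4, -3), Rational(-1, 144)))) = Add(2, Mul(45, Mul(1, Rational(-1, 144)))) = Add(2, Mul(45, Rational(-1, 144))) = Add(2, Rational(-5, 16)) = Rational(27, 16)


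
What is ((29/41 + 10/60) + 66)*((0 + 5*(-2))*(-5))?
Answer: 411275/123 ≈ 3343.7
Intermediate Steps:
((29/41 + 10/60) + 66)*((0 + 5*(-2))*(-5)) = ((29*(1/41) + 10*(1/60)) + 66)*((0 - 10)*(-5)) = ((29/41 + 1/6) + 66)*(-10*(-5)) = (215/246 + 66)*50 = (16451/246)*50 = 411275/123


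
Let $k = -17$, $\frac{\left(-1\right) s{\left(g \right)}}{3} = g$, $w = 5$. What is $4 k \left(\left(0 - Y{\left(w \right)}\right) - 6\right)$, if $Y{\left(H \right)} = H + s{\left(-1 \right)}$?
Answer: $952$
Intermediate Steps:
$s{\left(g \right)} = - 3 g$
$Y{\left(H \right)} = 3 + H$ ($Y{\left(H \right)} = H - -3 = H + 3 = 3 + H$)
$4 k \left(\left(0 - Y{\left(w \right)}\right) - 6\right) = 4 \left(-17\right) \left(\left(0 - \left(3 + 5\right)\right) - 6\right) = - 68 \left(\left(0 - 8\right) - 6\right) = - 68 \left(-8 - 6\right) = \left(-68\right) \left(-14\right) = 952$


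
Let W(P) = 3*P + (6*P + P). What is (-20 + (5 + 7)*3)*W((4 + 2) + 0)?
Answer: 960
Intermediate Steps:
W(P) = 10*P (W(P) = 3*P + 7*P = 10*P)
(-20 + (5 + 7)*3)*W((4 + 2) + 0) = (-20 + (5 + 7)*3)*(10*((4 + 2) + 0)) = (-20 + 12*3)*(10*(6 + 0)) = (-20 + 36)*(10*6) = 16*60 = 960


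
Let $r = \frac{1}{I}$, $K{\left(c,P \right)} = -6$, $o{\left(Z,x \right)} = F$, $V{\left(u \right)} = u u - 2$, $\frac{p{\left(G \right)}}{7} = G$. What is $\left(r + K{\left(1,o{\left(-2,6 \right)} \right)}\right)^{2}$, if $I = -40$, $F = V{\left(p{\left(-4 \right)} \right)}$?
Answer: $\frac{58081}{1600} \approx 36.301$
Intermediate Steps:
$p{\left(G \right)} = 7 G$
$V{\left(u \right)} = -2 + u^{2}$ ($V{\left(u \right)} = u^{2} - 2 = -2 + u^{2}$)
$F = 782$ ($F = -2 + \left(7 \left(-4\right)\right)^{2} = -2 + \left(-28\right)^{2} = -2 + 784 = 782$)
$o{\left(Z,x \right)} = 782$
$r = - \frac{1}{40}$ ($r = \frac{1}{-40} = - \frac{1}{40} \approx -0.025$)
$\left(r + K{\left(1,o{\left(-2,6 \right)} \right)}\right)^{2} = \left(- \frac{1}{40} - 6\right)^{2} = \left(- \frac{241}{40}\right)^{2} = \frac{58081}{1600}$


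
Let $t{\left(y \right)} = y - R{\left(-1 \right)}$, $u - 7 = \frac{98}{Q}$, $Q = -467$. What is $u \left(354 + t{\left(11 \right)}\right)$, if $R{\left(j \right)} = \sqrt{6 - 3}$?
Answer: $\frac{1157415}{467} - \frac{3171 \sqrt{3}}{467} \approx 2466.6$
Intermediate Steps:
$u = \frac{3171}{467}$ ($u = 7 + \frac{98}{-467} = 7 + 98 \left(- \frac{1}{467}\right) = 7 - \frac{98}{467} = \frac{3171}{467} \approx 6.7901$)
$R{\left(j \right)} = \sqrt{3}$
$t{\left(y \right)} = y - \sqrt{3}$
$u \left(354 + t{\left(11 \right)}\right) = \frac{3171 \left(354 + \left(11 - \sqrt{3}\right)\right)}{467} = \frac{3171 \left(365 - \sqrt{3}\right)}{467} = \frac{1157415}{467} - \frac{3171 \sqrt{3}}{467}$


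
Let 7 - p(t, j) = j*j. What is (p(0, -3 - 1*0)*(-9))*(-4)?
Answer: -72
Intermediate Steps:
p(t, j) = 7 - j² (p(t, j) = 7 - j*j = 7 - j²)
(p(0, -3 - 1*0)*(-9))*(-4) = ((7 - (-3 - 1*0)²)*(-9))*(-4) = ((7 - (-3 + 0)²)*(-9))*(-4) = ((7 - 1*(-3)²)*(-9))*(-4) = ((7 - 1*9)*(-9))*(-4) = ((7 - 9)*(-9))*(-4) = -2*(-9)*(-4) = 18*(-4) = -72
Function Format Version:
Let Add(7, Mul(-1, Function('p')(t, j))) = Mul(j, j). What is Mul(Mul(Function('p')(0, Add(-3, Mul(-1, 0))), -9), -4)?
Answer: -72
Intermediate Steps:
Function('p')(t, j) = Add(7, Mul(-1, Pow(j, 2))) (Function('p')(t, j) = Add(7, Mul(-1, Mul(j, j))) = Add(7, Mul(-1, Pow(j, 2))))
Mul(Mul(Function('p')(0, Add(-3, Mul(-1, 0))), -9), -4) = Mul(Mul(Add(7, Mul(-1, Pow(Add(-3, Mul(-1, 0)), 2))), -9), -4) = Mul(Mul(Add(7, Mul(-1, Pow(Add(-3, 0), 2))), -9), -4) = Mul(Mul(Add(7, Mul(-1, Pow(-3, 2))), -9), -4) = Mul(Mul(Add(7, Mul(-1, 9)), -9), -4) = Mul(Mul(Add(7, -9), -9), -4) = Mul(Mul(-2, -9), -4) = Mul(18, -4) = -72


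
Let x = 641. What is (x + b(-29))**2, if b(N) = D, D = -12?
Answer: 395641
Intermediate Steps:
b(N) = -12
(x + b(-29))**2 = (641 - 12)**2 = 629**2 = 395641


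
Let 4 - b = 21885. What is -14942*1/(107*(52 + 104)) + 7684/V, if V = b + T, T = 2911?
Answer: -102927767/79161810 ≈ -1.3002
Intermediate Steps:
b = -21881 (b = 4 - 1*21885 = 4 - 21885 = -21881)
V = -18970 (V = -21881 + 2911 = -18970)
-14942*1/(107*(52 + 104)) + 7684/V = -14942*1/(107*(52 + 104)) + 7684/(-18970) = -14942/(156*107) + 7684*(-1/18970) = -14942/16692 - 3842/9485 = -14942*1/16692 - 3842/9485 = -7471/8346 - 3842/9485 = -102927767/79161810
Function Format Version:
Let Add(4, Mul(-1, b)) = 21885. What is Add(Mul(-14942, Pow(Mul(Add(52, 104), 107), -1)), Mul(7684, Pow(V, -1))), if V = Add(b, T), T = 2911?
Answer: Rational(-102927767, 79161810) ≈ -1.3002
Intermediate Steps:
b = -21881 (b = Add(4, Mul(-1, 21885)) = Add(4, -21885) = -21881)
V = -18970 (V = Add(-21881, 2911) = -18970)
Add(Mul(-14942, Pow(Mul(Add(52, 104), 107), -1)), Mul(7684, Pow(V, -1))) = Add(Mul(-14942, Pow(Mul(Add(52, 104), 107), -1)), Mul(7684, Pow(-18970, -1))) = Add(Mul(-14942, Pow(Mul(156, 107), -1)), Mul(7684, Rational(-1, 18970))) = Add(Mul(-14942, Pow(16692, -1)), Rational(-3842, 9485)) = Add(Mul(-14942, Rational(1, 16692)), Rational(-3842, 9485)) = Add(Rational(-7471, 8346), Rational(-3842, 9485)) = Rational(-102927767, 79161810)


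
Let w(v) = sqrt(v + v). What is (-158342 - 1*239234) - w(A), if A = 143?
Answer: -397576 - sqrt(286) ≈ -3.9759e+5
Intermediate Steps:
w(v) = sqrt(2)*sqrt(v) (w(v) = sqrt(2*v) = sqrt(2)*sqrt(v))
(-158342 - 1*239234) - w(A) = (-158342 - 1*239234) - sqrt(2)*sqrt(143) = (-158342 - 239234) - sqrt(286) = -397576 - sqrt(286)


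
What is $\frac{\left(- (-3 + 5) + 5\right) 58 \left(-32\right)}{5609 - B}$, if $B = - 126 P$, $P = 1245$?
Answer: $- \frac{5568}{162479} \approx -0.034269$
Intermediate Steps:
$B = -156870$ ($B = \left(-126\right) 1245 = -156870$)
$\frac{\left(- (-3 + 5) + 5\right) 58 \left(-32\right)}{5609 - B} = \frac{\left(- (-3 + 5) + 5\right) 58 \left(-32\right)}{5609 - -156870} = \frac{\left(\left(-1\right) 2 + 5\right) 58 \left(-32\right)}{5609 + 156870} = \frac{\left(-2 + 5\right) 58 \left(-32\right)}{162479} = 3 \cdot 58 \left(-32\right) \frac{1}{162479} = 174 \left(-32\right) \frac{1}{162479} = \left(-5568\right) \frac{1}{162479} = - \frac{5568}{162479}$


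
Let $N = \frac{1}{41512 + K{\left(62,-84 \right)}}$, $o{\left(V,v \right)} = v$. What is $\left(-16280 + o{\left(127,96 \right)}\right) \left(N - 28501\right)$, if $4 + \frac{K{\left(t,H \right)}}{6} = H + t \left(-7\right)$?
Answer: $\frac{4425791461434}{9595} \approx 4.6126 \cdot 10^{8}$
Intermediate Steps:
$K{\left(t,H \right)} = -24 - 42 t + 6 H$ ($K{\left(t,H \right)} = -24 + 6 \left(H + t \left(-7\right)\right) = -24 + 6 \left(H - 7 t\right) = -24 + \left(- 42 t + 6 H\right) = -24 - 42 t + 6 H$)
$N = \frac{1}{38380}$ ($N = \frac{1}{41512 - 3132} = \frac{1}{38380} \approx 2.6055 \cdot 10^{-5}$)
$\left(-16280 + o{\left(127,96 \right)}\right) \left(N - 28501\right) = \left(-16280 + 96\right) \left(\frac{1}{38380} - 28501\right) = \left(-16184\right) \left(- \frac{1093868379}{38380}\right) = \frac{4425791461434}{9595}$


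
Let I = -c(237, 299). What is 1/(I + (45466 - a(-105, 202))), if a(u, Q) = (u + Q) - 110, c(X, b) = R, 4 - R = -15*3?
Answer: 1/45430 ≈ 2.2012e-5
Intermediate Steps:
R = 49 (R = 4 - (-15)*3 = 4 - 1*(-45) = 4 + 45 = 49)
c(X, b) = 49
a(u, Q) = -110 + Q + u (a(u, Q) = (Q + u) - 110 = -110 + Q + u)
I = -49 (I = -1*49 = -49)
1/(I + (45466 - a(-105, 202))) = 1/(-49 + (45466 - (-110 + 202 - 105))) = 1/(-49 + (45466 - 1*(-13))) = 1/(-49 + (45466 + 13)) = 1/(-49 + 45479) = 1/45430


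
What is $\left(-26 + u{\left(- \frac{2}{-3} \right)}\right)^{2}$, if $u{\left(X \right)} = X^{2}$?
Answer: $\frac{52900}{81} \approx 653.09$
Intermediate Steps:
$\left(-26 + u{\left(- \frac{2}{-3} \right)}\right)^{2} = \left(-26 + \left(- \frac{2}{-3}\right)^{2}\right)^{2} = \left(-26 + \left(\left(-2\right) \left(- \frac{1}{3}\right)\right)^{2}\right)^{2} = \left(-26 + \left(\frac{2}{3}\right)^{2}\right)^{2} = \left(-26 + \frac{4}{9}\right)^{2} = \left(- \frac{230}{9}\right)^{2} = \frac{52900}{81}$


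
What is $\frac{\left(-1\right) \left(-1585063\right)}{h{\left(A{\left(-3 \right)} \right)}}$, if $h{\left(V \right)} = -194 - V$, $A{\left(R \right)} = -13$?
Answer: $- \frac{1585063}{181} \approx -8757.3$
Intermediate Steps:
$\frac{\left(-1\right) \left(-1585063\right)}{h{\left(A{\left(-3 \right)} \right)}} = \frac{\left(-1\right) \left(-1585063\right)}{-194 - -13} = \frac{1585063}{-194 + 13} = \frac{1585063}{-181} = 1585063 \left(- \frac{1}{181}\right) = - \frac{1585063}{181}$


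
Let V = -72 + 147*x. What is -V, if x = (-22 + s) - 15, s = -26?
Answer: 9333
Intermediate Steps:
x = -63 (x = (-22 - 26) - 15 = -48 - 15 = -63)
V = -9333 (V = -72 + 147*(-63) = -72 - 9261 = -9333)
-V = -1*(-9333) = 9333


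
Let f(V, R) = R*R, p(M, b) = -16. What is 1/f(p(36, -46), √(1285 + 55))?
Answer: 1/1340 ≈ 0.00074627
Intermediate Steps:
f(V, R) = R²
1/f(p(36, -46), √(1285 + 55)) = 1/((√(1285 + 55))²) = 1/((√1340)²) = 1/((2*√335)²) = 1/1340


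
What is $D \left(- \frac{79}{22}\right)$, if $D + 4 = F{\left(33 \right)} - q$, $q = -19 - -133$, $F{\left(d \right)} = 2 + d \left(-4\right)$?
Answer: $\frac{9796}{11} \approx 890.54$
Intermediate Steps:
$F{\left(d \right)} = 2 - 4 d$
$q = 114$ ($q = -19 + 133 = 114$)
$D = -248$ ($D = -4 + \left(\left(2 - 132\right) - 114\right) = -4 - 244 = -248$)
$D \left(- \frac{79}{22}\right) = - 248 \left(- \frac{79}{22}\right) = - 248 \left(\left(-79\right) \frac{1}{22}\right) = \left(-248\right) \left(- \frac{79}{22}\right) = \frac{9796}{11}$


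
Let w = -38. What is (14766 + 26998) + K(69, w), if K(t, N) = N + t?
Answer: 41795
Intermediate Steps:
(14766 + 26998) + K(69, w) = (14766 + 26998) + (-38 + 69) = 41764 + 31 = 41795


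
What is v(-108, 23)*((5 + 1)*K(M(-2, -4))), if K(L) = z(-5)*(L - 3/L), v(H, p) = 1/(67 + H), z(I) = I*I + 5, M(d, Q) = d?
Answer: 90/41 ≈ 2.1951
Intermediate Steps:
z(I) = 5 + I**2 (z(I) = I**2 + 5 = 5 + I**2)
K(L) = -90/L + 30*L (K(L) = (5 + (-5)**2)*(L - 3/L) = (5 + 25)*(L - 3/L) = 30*(L - 3/L) = -90/L + 30*L)
v(-108, 23)*((5 + 1)*K(M(-2, -4))) = ((5 + 1)*(-90/(-2) + 30*(-2)))/(67 - 108) = (6*(-90*(-1/2) - 60))/(-41) = -6*(45 - 60)/41 = -6*(-15)/41 = -1/41*(-90) = 90/41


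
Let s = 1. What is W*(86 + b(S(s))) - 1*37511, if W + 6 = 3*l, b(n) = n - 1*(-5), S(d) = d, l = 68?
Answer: -19295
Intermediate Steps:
b(n) = 5 + n (b(n) = n + 5 = 5 + n)
W = 198 (W = -6 + 3*68 = -6 + 204 = 198)
W*(86 + b(S(s))) - 1*37511 = 198*(86 + (5 + 1)) - 1*37511 = 198*(86 + 6) - 37511 = 198*92 - 37511 = 18216 - 37511 = -19295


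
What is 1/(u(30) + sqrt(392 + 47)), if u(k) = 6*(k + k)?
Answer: 360/129161 - sqrt(439)/129161 ≈ 0.0026250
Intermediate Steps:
u(k) = 12*k (u(k) = 6*(2*k) = 12*k)
1/(u(30) + sqrt(392 + 47)) = 1/(12*30 + sqrt(392 + 47)) = 1/(360 + sqrt(439))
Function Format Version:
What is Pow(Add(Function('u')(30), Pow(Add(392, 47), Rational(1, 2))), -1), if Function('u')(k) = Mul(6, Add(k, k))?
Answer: Add(Rational(360, 129161), Mul(Rational(-1, 129161), Pow(439, Rational(1, 2)))) ≈ 0.0026250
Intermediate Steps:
Function('u')(k) = Mul(12, k) (Function('u')(k) = Mul(6, Mul(2, k)) = Mul(12, k))
Pow(Add(Function('u')(30), Pow(Add(392, 47), Rational(1, 2))), -1) = Pow(Add(Mul(12, 30), Pow(Add(392, 47), Rational(1, 2))), -1) = Pow(Add(360, Pow(439, Rational(1, 2))), -1)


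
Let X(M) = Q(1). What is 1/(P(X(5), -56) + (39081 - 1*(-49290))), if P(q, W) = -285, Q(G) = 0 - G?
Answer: 1/88086 ≈ 1.1353e-5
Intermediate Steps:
Q(G) = -G
X(M) = -1 (X(M) = -1*1 = -1)
1/(P(X(5), -56) + (39081 - 1*(-49290))) = 1/(-285 + (39081 - 1*(-49290))) = 1/(-285 + (39081 + 49290)) = 1/(-285 + 88371) = 1/88086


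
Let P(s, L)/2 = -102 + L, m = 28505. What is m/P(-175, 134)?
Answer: 28505/64 ≈ 445.39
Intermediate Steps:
P(s, L) = -204 + 2*L (P(s, L) = 2*(-102 + L) = -204 + 2*L)
m/P(-175, 134) = 28505/(-204 + 2*134) = 28505/(-204 + 268) = 28505/64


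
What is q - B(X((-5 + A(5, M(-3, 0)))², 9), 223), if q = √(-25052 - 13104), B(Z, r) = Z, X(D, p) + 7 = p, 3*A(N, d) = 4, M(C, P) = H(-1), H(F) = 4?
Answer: -2 + 2*I*√9539 ≈ -2.0 + 195.34*I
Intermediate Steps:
M(C, P) = 4
A(N, d) = 4/3 (A(N, d) = (⅓)*4 = 4/3)
X(D, p) = -7 + p
q = 2*I*√9539 (q = √(-38156) = 2*I*√9539 ≈ 195.34*I)
q - B(X((-5 + A(5, M(-3, 0)))², 9), 223) = 2*I*√9539 - (-7 + 9) = 2*I*√9539 - 1*2 = 2*I*√9539 - 2 = -2 + 2*I*√9539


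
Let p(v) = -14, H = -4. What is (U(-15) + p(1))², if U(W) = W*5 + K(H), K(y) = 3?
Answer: 7396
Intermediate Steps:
U(W) = 3 + 5*W (U(W) = W*5 + 3 = 5*W + 3 = 3 + 5*W)
(U(-15) + p(1))² = ((3 + 5*(-15)) - 14)² = ((3 - 75) - 14)² = (-72 - 14)² = (-86)² = 7396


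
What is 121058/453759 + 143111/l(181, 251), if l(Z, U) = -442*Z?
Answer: -55253022133/36301627518 ≈ -1.5221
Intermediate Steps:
121058/453759 + 143111/l(181, 251) = 121058/453759 + 143111/((-442*181)) = 121058*(1/453759) + 143111/(-80002) = 121058/453759 + 143111*(-1/80002) = 121058/453759 - 143111/80002 = -55253022133/36301627518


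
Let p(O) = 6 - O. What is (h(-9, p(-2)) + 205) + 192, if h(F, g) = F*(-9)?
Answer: 478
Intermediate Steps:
h(F, g) = -9*F
(h(-9, p(-2)) + 205) + 192 = (-9*(-9) + 205) + 192 = (81 + 205) + 192 = 286 + 192 = 478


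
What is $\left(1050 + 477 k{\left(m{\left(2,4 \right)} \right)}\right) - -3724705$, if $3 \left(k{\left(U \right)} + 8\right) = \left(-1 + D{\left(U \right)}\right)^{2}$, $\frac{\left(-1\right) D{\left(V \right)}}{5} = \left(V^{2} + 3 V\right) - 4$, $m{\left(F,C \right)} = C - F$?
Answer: $3874738$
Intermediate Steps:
$D{\left(V \right)} = 20 - 15 V - 5 V^{2}$ ($D{\left(V \right)} = - 5 \left(\left(V^{2} + 3 V\right) - 4\right) = - 5 \left(-4 + V^{2} + 3 V\right) = 20 - 15 V - 5 V^{2}$)
$k{\left(U \right)} = -8 + \frac{\left(19 - 15 U - 5 U^{2}\right)^{2}}{3}$ ($k{\left(U \right)} = -8 + \frac{\left(-1 - \left(-20 + 5 U^{2} + 15 U\right)\right)^{2}}{3} = -8 + \frac{\left(19 - 15 U - 5 U^{2}\right)^{2}}{3}$)
$\left(1050 + 477 k{\left(m{\left(2,4 \right)} \right)}\right) - -3724705 = \left(1050 + 477 \left(-8 + \frac{\left(-19 + 5 \left(4 - 2\right)^{2} + 15 \left(4 - 2\right)\right)^{2}}{3}\right)\right) - -3724705 = \left(1050 + 477 \left(-8 + \frac{\left(-19 + 5 \left(4 - 2\right)^{2} + 15 \left(4 - 2\right)\right)^{2}}{3}\right)\right) + 3724705 = \left(1050 + 477 \left(-8 + \frac{\left(-19 + 5 \cdot 2^{2} + 15 \cdot 2\right)^{2}}{3}\right)\right) + 3724705 = \left(1050 + 477 \left(-8 + \frac{\left(-19 + 5 \cdot 4 + 30\right)^{2}}{3}\right)\right) + 3724705 = \left(1050 + 477 \left(-8 + \frac{\left(-19 + 20 + 30\right)^{2}}{3}\right)\right) + 3724705 = \left(1050 + 477 \left(-8 + \frac{31^{2}}{3}\right)\right) + 3724705 = \left(1050 + 477 \left(-8 + \frac{1}{3} \cdot 961\right)\right) + 3724705 = \left(1050 + 477 \left(-8 + \frac{961}{3}\right)\right) + 3724705 = \left(1050 + 477 \cdot \frac{937}{3}\right) + 3724705 = \left(1050 + 148983\right) + 3724705 = 150033 + 3724705 = 3874738$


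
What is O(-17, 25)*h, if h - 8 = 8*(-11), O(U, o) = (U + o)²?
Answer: -5120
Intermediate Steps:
h = -80 (h = 8 + 8*(-11) = 8 - 88 = -80)
O(-17, 25)*h = (-17 + 25)²*(-80) = 8²*(-80) = 64*(-80) = -5120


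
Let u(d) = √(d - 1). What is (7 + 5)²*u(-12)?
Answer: 144*I*√13 ≈ 519.2*I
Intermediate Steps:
u(d) = √(-1 + d)
(7 + 5)²*u(-12) = (7 + 5)²*√(-1 - 12) = 12²*√(-13) = 144*(I*√13) = 144*I*√13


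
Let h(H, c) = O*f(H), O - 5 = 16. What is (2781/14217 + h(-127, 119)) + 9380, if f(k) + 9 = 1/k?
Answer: 5531649133/601853 ≈ 9191.0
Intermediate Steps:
O = 21 (O = 5 + 16 = 21)
f(k) = -9 + 1/k
h(H, c) = -189 + 21/H (h(H, c) = 21*(-9 + 1/H) = -189 + 21/H)
(2781/14217 + h(-127, 119)) + 9380 = (2781/14217 + (-189 + 21/(-127))) + 9380 = (2781*(1/14217) + (-189 + 21*(-1/127))) + 9380 = (927/4739 + (-189 - 21/127)) + 9380 = (927/4739 - 24024/127) + 9380 = -113732007/601853 + 9380 = 5531649133/601853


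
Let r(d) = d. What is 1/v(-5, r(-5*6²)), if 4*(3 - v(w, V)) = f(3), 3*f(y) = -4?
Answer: 3/10 ≈ 0.30000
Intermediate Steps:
f(y) = -4/3 (f(y) = (⅓)*(-4) = -4/3)
v(w, V) = 10/3 (v(w, V) = 3 - ¼*(-4/3) = 3 + ⅓ = 10/3)
1/v(-5, r(-5*6²)) = 1/(10/3) = 3/10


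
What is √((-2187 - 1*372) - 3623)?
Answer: I*√6182 ≈ 78.626*I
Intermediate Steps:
√((-2187 - 1*372) - 3623) = √((-2187 - 372) - 3623) = √(-2559 - 3623) = √(-6182) = I*√6182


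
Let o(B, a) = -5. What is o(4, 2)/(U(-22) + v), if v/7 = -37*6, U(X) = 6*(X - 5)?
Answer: 5/1716 ≈ 0.0029138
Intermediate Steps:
U(X) = -30 + 6*X (U(X) = 6*(-5 + X) = -30 + 6*X)
v = -1554 (v = 7*(-37*6) = 7*(-222) = -1554)
o(4, 2)/(U(-22) + v) = -5/((-30 + 6*(-22)) - 1554) = -5/((-30 - 132) - 1554) = -5/(-162 - 1554) = -5/(-1716) = -5*(-1/1716) = 5/1716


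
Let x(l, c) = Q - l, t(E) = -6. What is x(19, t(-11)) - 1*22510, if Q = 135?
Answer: -22394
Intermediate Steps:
x(l, c) = 135 - l
x(19, t(-11)) - 1*22510 = (135 - 1*19) - 1*22510 = (135 - 19) - 22510 = 116 - 22510 = -22394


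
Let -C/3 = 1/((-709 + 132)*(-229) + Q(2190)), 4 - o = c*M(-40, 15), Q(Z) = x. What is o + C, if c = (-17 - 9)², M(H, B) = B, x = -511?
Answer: -444706865/43874 ≈ -10136.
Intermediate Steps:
Q(Z) = -511
c = 676 (c = (-26)² = 676)
o = -10136 (o = 4 - 676*15 = 4 - 1*10140 = 4 - 10140 = -10136)
C = -1/43874 (C = -3/((-709 + 132)*(-229) - 511) = -3/(-577*(-229) - 511) = -3/(132133 - 511) = -3/131622 = -3*1/131622 = -1/43874 ≈ -2.2793e-5)
o + C = -10136 - 1/43874 = -444706865/43874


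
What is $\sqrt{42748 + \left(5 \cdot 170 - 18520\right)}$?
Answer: $\sqrt{25078} \approx 158.36$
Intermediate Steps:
$\sqrt{42748 + \left(5 \cdot 170 - 18520\right)} = \sqrt{42748 + \left(850 - 18520\right)} = \sqrt{42748 - 17670} = \sqrt{25078}$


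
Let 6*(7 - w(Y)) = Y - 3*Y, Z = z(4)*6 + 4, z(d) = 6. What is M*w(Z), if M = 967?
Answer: 58987/3 ≈ 19662.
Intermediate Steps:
Z = 40 (Z = 6*6 + 4 = 36 + 4 = 40)
w(Y) = 7 + Y/3 (w(Y) = 7 - (Y - 3*Y)/6 = 7 - (-1)*Y/3 = 7 + Y/3)
M*w(Z) = 967*(7 + (1/3)*40) = 967*(7 + 40/3) = 967*(61/3) = 58987/3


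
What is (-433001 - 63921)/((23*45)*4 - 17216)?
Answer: 248461/6538 ≈ 38.003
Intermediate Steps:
(-433001 - 63921)/((23*45)*4 - 17216) = -496922/(1035*4 - 17216) = -496922/(4140 - 17216) = -496922/(-13076) = -496922*(-1/13076) = 248461/6538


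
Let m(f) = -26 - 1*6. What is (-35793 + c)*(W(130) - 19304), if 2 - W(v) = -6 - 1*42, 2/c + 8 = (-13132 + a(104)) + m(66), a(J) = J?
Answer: 750493524767/1089 ≈ 6.8916e+8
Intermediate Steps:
m(f) = -32 (m(f) = -26 - 6 = -32)
c = -1/6534 (c = 2/(-8 + ((-13132 + 104) - 32)) = 2/(-8 + (-13028 - 32)) = 2/(-8 - 13060) = 2/(-13068) = 2*(-1/13068) = -1/6534 ≈ -0.00015305)
W(v) = 50 (W(v) = 2 - (-6 - 1*42) = 2 - (-6 - 42) = 2 - 1*(-48) = 2 + 48 = 50)
(-35793 + c)*(W(130) - 19304) = (-35793 - 1/6534)*(50 - 19304) = -233871463/6534*(-19254) = 750493524767/1089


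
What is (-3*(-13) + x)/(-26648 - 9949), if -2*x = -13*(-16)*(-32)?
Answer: -3367/36597 ≈ -0.092002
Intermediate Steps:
x = 3328 (x = -(-13*(-16))*(-32)/2 = -104*(-32) = -1/2*(-6656) = 3328)
(-3*(-13) + x)/(-26648 - 9949) = (-3*(-13) + 3328)/(-26648 - 9949) = (39 + 3328)/(-36597) = 3367*(-1/36597) = -3367/36597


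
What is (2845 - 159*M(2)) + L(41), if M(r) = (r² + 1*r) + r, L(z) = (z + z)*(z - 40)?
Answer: 1655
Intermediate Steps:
L(z) = 2*z*(-40 + z) (L(z) = (2*z)*(-40 + z) = 2*z*(-40 + z))
M(r) = r² + 2*r (M(r) = (r² + r) + r = (r + r²) + r = r² + 2*r)
(2845 - 159*M(2)) + L(41) = (2845 - 318*(2 + 2)) + 2*41*(-40 + 41) = (2845 - 318*4) + 2*41*1 = (2845 - 159*8) + 82 = (2845 - 1272) + 82 = 1573 + 82 = 1655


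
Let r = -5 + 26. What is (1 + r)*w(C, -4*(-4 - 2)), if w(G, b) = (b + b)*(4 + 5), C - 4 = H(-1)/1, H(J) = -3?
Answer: 9504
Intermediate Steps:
C = 1 (C = 4 - 3/1 = 4 - 3*1 = 4 - 3 = 1)
w(G, b) = 18*b (w(G, b) = (2*b)*9 = 18*b)
r = 21
(1 + r)*w(C, -4*(-4 - 2)) = (1 + 21)*(18*(-4*(-4 - 2))) = 22*(18*(-4*(-6))) = 22*(18*24) = 22*432 = 9504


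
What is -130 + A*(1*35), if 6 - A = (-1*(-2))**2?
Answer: -60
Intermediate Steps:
A = 2 (A = 6 - (-1*(-2))**2 = 6 - 1*2**2 = 6 - 1*4 = 6 - 4 = 2)
-130 + A*(1*35) = -130 + 2*(1*35) = -130 + 2*35 = -130 + 70 = -60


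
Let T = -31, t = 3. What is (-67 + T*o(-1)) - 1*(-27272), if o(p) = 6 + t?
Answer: 26926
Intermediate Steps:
o(p) = 9 (o(p) = 6 + 3 = 9)
(-67 + T*o(-1)) - 1*(-27272) = (-67 - 31*9) - 1*(-27272) = (-67 - 279) + 27272 = -346 + 27272 = 26926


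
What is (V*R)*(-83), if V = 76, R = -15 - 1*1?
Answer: 100928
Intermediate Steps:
R = -16 (R = -15 - 1 = -16)
(V*R)*(-83) = (76*(-16))*(-83) = -1216*(-83) = 100928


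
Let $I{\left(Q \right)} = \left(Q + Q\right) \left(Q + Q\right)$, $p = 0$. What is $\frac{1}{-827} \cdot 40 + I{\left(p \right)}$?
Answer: $- \frac{40}{827} \approx -0.048368$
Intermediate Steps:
$I{\left(Q \right)} = 4 Q^{2}$ ($I{\left(Q \right)} = 2 Q 2 Q = 4 Q^{2}$)
$\frac{1}{-827} \cdot 40 + I{\left(p \right)} = \frac{1}{-827} \cdot 40 + 4 \cdot 0^{2} = \left(- \frac{1}{827}\right) 40 + 4 \cdot 0 = - \frac{40}{827} + 0 = - \frac{40}{827}$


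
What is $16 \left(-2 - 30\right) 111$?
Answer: $-56832$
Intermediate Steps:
$16 \left(-2 - 30\right) 111 = 16 \left(-32\right) 111 = \left(-512\right) 111 = -56832$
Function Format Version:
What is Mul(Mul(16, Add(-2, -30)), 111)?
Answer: -56832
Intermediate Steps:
Mul(Mul(16, Add(-2, -30)), 111) = Mul(Mul(16, -32), 111) = Mul(-512, 111) = -56832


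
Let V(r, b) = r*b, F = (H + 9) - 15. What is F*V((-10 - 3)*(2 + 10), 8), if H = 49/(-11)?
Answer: 143520/11 ≈ 13047.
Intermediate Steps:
H = -49/11 (H = 49*(-1/11) = -49/11 ≈ -4.4545)
F = -115/11 (F = (-49/11 + 9) - 15 = 50/11 - 15 = -115/11 ≈ -10.455)
V(r, b) = b*r
F*V((-10 - 3)*(2 + 10), 8) = -920*(-10 - 3)*(2 + 10)/11 = -920*(-13*12)/11 = -920*(-156)/11 = -115/11*(-1248) = 143520/11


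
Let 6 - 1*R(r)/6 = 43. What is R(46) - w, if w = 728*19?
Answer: -14054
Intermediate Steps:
R(r) = -222 (R(r) = 36 - 6*43 = 36 - 258 = -222)
w = 13832
R(46) - w = -222 - 1*13832 = -222 - 13832 = -14054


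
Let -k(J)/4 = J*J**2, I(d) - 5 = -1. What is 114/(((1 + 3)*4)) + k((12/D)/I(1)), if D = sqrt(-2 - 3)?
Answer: 57/8 - 108*I*sqrt(5)/25 ≈ 7.125 - 9.6598*I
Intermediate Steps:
I(d) = 4 (I(d) = 5 - 1 = 4)
D = I*sqrt(5) (D = sqrt(-5) = I*sqrt(5) ≈ 2.2361*I)
k(J) = -4*J**3 (k(J) = -4*J*J**2 = -4*J**3)
114/(((1 + 3)*4)) + k((12/D)/I(1)) = 114/(((1 + 3)*4)) - 4*27*I*sqrt(5)/25 = 114/((4*4)) - 4*27*I*sqrt(5)/25 = 114/16 - 4*27*I*sqrt(5)/25 = 114*(1/16) - 4*27*I*sqrt(5)/25 = 57/8 - 108*I*sqrt(5)/25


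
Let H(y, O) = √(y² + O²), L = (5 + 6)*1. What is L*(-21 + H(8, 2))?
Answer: -231 + 22*√17 ≈ -140.29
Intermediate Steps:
L = 11 (L = 11*1 = 11)
H(y, O) = √(O² + y²)
L*(-21 + H(8, 2)) = 11*(-21 + √(2² + 8²)) = 11*(-21 + √(4 + 64)) = 11*(-21 + √68) = 11*(-21 + 2*√17) = -231 + 22*√17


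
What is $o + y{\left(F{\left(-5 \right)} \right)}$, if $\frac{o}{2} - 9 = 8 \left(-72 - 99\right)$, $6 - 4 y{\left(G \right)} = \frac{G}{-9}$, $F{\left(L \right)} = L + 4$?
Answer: $- \frac{97795}{36} \approx -2716.5$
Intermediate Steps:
$F{\left(L \right)} = 4 + L$
$y{\left(G \right)} = \frac{3}{2} + \frac{G}{36}$ ($y{\left(G \right)} = \frac{3}{2} - \frac{G \frac{1}{-9}}{4} = \frac{3}{2} - \frac{G \left(- \frac{1}{9}\right)}{4} = \frac{3}{2} - \frac{\left(- \frac{1}{9}\right) G}{4} = \frac{3}{2} + \frac{G}{36}$)
$o = -2718$ ($o = 18 + 2 \cdot 8 \left(-72 - 99\right) = 18 + 2 \cdot 8 \left(-171\right) = 18 + 2 \left(-1368\right) = 18 - 2736 = -2718$)
$o + y{\left(F{\left(-5 \right)} \right)} = -2718 + \left(\frac{3}{2} + \frac{4 - 5}{36}\right) = -2718 + \left(\frac{3}{2} + \frac{1}{36} \left(-1\right)\right) = -2718 + \left(\frac{3}{2} - \frac{1}{36}\right) = -2718 + \frac{53}{36} = - \frac{97795}{36}$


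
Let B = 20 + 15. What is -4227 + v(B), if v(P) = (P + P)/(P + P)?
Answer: -4226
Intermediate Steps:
B = 35
v(P) = 1 (v(P) = (2*P)/((2*P)) = (2*P)*(1/(2*P)) = 1)
-4227 + v(B) = -4227 + 1 = -4226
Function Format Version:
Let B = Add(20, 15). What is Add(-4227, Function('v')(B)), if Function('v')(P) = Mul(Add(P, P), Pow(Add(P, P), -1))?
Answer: -4226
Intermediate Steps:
B = 35
Function('v')(P) = 1 (Function('v')(P) = Mul(Mul(2, P), Pow(Mul(2, P), -1)) = Mul(Mul(2, P), Mul(Rational(1, 2), Pow(P, -1))) = 1)
Add(-4227, Function('v')(B)) = Add(-4227, 1) = -4226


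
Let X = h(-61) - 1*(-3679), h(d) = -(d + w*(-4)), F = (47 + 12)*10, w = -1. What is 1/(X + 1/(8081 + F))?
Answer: 8671/32394857 ≈ 0.00026767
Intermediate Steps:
F = 590 (F = 59*10 = 590)
h(d) = -4 - d (h(d) = -(d - 1*(-4)) = -(d + 4) = -(4 + d) = -4 - d)
X = 3736 (X = (-4 - 1*(-61)) - 1*(-3679) = (-4 + 61) + 3679 = 57 + 3679 = 3736)
1/(X + 1/(8081 + F)) = 1/(3736 + 1/(8081 + 590)) = 1/(3736 + 1/8671) = 1/(32394857/8671) = 8671/32394857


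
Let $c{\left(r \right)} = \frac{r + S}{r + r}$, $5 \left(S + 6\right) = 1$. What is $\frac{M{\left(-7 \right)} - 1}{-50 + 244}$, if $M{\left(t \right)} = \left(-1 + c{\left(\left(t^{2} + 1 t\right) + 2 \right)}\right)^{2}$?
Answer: $- \frac{131599}{37558400} \approx -0.0035039$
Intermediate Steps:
$S = - \frac{29}{5}$ ($S = -6 + \frac{1}{5} \cdot 1 = -6 + \frac{1}{5} = - \frac{29}{5} \approx -5.8$)
$c{\left(r \right)} = \frac{- \frac{29}{5} + r}{2 r}$ ($c{\left(r \right)} = \frac{r - \frac{29}{5}}{r + r} = \frac{- \frac{29}{5} + r}{2 r}$)
$M{\left(t \right)} = \left(-1 + \frac{-19 + 5 t + 5 t^{2}}{10 \left(2 + t + t^{2}\right)}\right)^{2}$ ($M{\left(t \right)} = \left(-1 + \frac{-29 + 5 \left(\left(t^{2} + 1 t\right) + 2\right)}{10 \left(\left(t^{2} + 1 t\right) + 2\right)}\right)^{2} = \left(-1 + \frac{-29 + 5 \left(\left(t^{2} + t\right) + 2\right)}{10 \left(\left(t^{2} + t\right) + 2\right)}\right)^{2} = \left(-1 + \frac{-29 + 5 \left(\left(t + t^{2}\right) + 2\right)}{10 \left(\left(t + t^{2}\right) + 2\right)}\right)^{2} = \left(-1 + \frac{-29 + 5 \left(2 + t + t^{2}\right)}{10 \left(2 + t + t^{2}\right)}\right)^{2} = \left(-1 + \frac{-29 + \left(10 + 5 t + 5 t^{2}\right)}{10 \left(2 + t + t^{2}\right)}\right)^{2} = \left(-1 + \frac{-19 + 5 t + 5 t^{2}}{10 \left(2 + t + t^{2}\right)}\right)^{2}$)
$\frac{M{\left(-7 \right)} - 1}{-50 + 244} = \frac{\frac{\left(39 + 5 \left(-7\right) + 5 \left(-7\right)^{2}\right)^{2}}{100 \left(2 - 7 + \left(-7\right)^{2}\right)^{2}} - 1}{-50 + 244} = \frac{\frac{\left(39 - 35 + 5 \cdot 49\right)^{2}}{100 \left(2 - 7 + 49\right)^{2}} - 1}{194} = \left(\frac{\left(39 - 35 + 245\right)^{2}}{100 \cdot 1936} - 1\right) \frac{1}{194} = \left(\frac{1}{100} \cdot \frac{1}{1936} \cdot 249^{2} - 1\right) \frac{1}{194} = \left(\frac{1}{100} \cdot \frac{1}{1936} \cdot 62001 - 1\right) \frac{1}{194} = \left(\frac{62001}{193600} - 1\right) \frac{1}{194} = \left(- \frac{131599}{193600}\right) \frac{1}{194} = - \frac{131599}{37558400}$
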